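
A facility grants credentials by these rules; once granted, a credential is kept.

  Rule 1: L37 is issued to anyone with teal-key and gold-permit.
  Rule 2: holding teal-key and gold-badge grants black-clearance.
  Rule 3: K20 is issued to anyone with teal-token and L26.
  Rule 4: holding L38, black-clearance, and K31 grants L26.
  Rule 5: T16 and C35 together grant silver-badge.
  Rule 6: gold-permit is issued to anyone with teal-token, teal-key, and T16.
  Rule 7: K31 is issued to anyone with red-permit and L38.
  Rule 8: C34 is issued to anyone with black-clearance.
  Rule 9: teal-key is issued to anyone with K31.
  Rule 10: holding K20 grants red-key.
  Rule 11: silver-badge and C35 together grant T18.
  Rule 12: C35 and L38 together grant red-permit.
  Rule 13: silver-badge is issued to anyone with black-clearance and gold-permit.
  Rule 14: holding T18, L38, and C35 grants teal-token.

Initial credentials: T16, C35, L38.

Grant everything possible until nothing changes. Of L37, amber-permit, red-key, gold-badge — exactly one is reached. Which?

L37

Holding T16 and C35 grants silver-badge (Rule 5).
Holding C35 and L38 grants red-permit (Rule 12).
Holding silver-badge and C35 grants T18 (Rule 11).
Holding red-permit and L38 grants K31 (Rule 7).
Holding T18, L38, and C35 grants teal-token (Rule 14).
Holding K31 grants teal-key (Rule 9).
Holding teal-token, teal-key, and T16 grants gold-permit (Rule 6).
Holding teal-key and gold-permit grants L37 (Rule 1).
No rule produces gold-badge, and it is not given. No rule produces amber-permit, and it is not given. red-key would need K20 (Rule 10), but K20 is never granted.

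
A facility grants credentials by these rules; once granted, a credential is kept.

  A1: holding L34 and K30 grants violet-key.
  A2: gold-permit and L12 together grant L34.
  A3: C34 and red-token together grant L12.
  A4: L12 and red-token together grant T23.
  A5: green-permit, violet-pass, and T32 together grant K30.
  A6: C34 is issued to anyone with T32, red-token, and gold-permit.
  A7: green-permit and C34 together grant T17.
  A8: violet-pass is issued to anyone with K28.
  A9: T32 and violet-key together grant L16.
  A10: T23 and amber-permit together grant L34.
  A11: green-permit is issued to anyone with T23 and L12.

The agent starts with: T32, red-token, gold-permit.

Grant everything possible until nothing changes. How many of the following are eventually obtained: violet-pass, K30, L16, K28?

0

violet-pass would need K28 (A8), but K28 is never granted.
K30 would need green-permit, violet-pass, and T32 (A5), but violet-pass is never granted.
L16 would need T32 and violet-key (A9), but violet-key is never granted.
No rule produces K28, and it is not given.
None of the 4 are reached.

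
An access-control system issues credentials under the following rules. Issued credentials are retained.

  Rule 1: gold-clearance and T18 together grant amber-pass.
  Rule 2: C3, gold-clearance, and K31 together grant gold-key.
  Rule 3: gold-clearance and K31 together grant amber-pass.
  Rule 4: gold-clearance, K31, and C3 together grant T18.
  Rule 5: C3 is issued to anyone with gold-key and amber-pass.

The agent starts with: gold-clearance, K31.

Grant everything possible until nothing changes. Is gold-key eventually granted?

gold-key would need C3, gold-clearance, and K31 (Rule 2), but C3 is never granted.

No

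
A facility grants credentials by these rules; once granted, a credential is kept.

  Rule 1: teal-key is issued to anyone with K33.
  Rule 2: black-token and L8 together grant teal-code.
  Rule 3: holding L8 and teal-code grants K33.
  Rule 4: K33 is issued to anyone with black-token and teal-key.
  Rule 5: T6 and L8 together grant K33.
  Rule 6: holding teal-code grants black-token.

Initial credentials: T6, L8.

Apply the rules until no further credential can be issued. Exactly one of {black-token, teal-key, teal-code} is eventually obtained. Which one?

Holding T6 and L8 grants K33 (Rule 5).
Holding K33 grants teal-key (Rule 1).
black-token would need teal-code (Rule 6), but teal-code is never granted. teal-code would need black-token and L8 (Rule 2), but black-token is never granted.

teal-key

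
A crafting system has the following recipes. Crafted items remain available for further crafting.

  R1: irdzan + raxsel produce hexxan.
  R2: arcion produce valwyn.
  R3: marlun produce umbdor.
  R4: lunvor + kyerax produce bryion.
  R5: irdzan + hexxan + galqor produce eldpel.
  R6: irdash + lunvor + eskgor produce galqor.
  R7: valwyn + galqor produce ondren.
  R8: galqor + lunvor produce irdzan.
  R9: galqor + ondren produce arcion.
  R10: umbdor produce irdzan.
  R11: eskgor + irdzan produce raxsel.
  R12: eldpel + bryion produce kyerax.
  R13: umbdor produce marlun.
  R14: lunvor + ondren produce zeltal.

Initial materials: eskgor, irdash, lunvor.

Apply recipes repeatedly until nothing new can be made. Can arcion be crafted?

No

arcion would need galqor and ondren (R9), but ondren is never obtained.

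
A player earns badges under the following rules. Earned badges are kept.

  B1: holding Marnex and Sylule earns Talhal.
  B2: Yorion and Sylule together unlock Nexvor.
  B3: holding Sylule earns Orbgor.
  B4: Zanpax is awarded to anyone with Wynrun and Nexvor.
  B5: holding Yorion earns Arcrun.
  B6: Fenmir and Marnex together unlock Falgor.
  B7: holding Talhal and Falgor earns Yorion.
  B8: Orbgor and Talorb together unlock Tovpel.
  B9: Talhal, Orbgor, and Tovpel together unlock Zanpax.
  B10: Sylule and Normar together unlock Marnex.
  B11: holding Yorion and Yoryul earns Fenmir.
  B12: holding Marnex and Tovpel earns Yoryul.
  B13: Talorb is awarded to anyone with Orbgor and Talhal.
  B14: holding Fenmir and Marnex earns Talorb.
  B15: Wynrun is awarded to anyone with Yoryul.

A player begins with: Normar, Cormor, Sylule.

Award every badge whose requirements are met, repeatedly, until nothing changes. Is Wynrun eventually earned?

With Sylule and Normar, Marnex is earned (B10).
With Sylule, Orbgor is earned (B3).
With Marnex and Sylule, Talhal is earned (B1).
With Orbgor and Talhal, Talorb is earned (B13).
With Orbgor and Talorb, Tovpel is earned (B8).
With Marnex and Tovpel, Yoryul is earned (B12).
With Yoryul, Wynrun is earned (B15).

Yes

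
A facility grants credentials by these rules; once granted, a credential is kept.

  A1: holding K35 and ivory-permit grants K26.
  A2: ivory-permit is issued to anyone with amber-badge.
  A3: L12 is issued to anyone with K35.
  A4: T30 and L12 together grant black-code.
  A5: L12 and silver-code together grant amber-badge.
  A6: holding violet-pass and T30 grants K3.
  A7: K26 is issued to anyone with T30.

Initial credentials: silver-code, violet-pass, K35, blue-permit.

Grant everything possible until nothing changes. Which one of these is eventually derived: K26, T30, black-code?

Holding K35 grants L12 (A3).
Holding L12 and silver-code grants amber-badge (A5).
Holding amber-badge grants ivory-permit (A2).
Holding K35 and ivory-permit grants K26 (A1).
No rule produces T30, and it is not given. black-code would need T30 and L12 (A4), but T30 is never granted.

K26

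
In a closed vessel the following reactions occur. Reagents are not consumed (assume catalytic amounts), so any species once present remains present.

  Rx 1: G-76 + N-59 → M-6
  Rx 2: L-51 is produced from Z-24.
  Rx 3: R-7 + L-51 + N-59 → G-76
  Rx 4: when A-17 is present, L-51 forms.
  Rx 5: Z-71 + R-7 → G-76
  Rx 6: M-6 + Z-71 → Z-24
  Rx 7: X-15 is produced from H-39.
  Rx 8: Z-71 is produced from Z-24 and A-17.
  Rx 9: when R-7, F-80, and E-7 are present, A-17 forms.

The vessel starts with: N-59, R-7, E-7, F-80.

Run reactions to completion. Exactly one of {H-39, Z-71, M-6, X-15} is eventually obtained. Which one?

R-7, F-80, and E-7 present → A-17 forms (Rx 9).
A-17 present → L-51 forms (Rx 4).
R-7, L-51, and N-59 present → G-76 forms (Rx 3).
G-76 and N-59 present → M-6 forms (Rx 1).
X-15 would need H-39 (Rx 7), but H-39 never forms. No rule produces H-39, and it is not given. Z-71 would need Z-24 and A-17 (Rx 8), but Z-24 never forms.

M-6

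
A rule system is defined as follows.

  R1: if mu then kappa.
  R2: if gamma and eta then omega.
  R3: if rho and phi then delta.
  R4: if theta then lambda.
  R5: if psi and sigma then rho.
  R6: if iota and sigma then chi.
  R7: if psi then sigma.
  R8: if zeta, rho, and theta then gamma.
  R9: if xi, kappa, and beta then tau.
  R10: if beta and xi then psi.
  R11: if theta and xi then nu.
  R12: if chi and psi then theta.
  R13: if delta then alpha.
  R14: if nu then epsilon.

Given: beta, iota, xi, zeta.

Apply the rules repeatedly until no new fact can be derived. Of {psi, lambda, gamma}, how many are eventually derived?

From beta and xi, R10 gives psi.
From psi, R7 gives sigma.
iota and sigma hold, so chi follows (R6).
From psi and sigma, R5 gives rho.
chi and psi hold, so theta follows (R12).
zeta, rho, and theta hold, so gamma follows (R8).
From theta, R4 gives lambda.
psi: reached.
lambda: reached.
gamma: reached.
All 3 are reached.

3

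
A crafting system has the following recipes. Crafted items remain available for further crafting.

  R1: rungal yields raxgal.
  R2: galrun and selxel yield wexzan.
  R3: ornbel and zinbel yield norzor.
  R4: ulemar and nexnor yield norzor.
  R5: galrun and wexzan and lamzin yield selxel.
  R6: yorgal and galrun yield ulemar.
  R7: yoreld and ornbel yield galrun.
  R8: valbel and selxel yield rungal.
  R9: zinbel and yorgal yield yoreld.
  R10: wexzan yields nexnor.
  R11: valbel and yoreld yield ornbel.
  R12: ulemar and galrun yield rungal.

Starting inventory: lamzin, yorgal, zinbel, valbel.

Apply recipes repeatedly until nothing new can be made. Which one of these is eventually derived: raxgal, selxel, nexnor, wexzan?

zinbel and yorgal → yoreld (R9).
valbel and yoreld → ornbel (R11).
yoreld and ornbel → galrun (R7).
yorgal and galrun → ulemar (R6).
Using R12, ulemar and galrun make rungal.
rungal → raxgal (R1).
selxel would need galrun, wexzan, and lamzin (R5), but wexzan is never obtained. wexzan would need galrun and selxel (R2), but selxel is never obtained. nexnor would need wexzan (R10), but wexzan is never obtained.

raxgal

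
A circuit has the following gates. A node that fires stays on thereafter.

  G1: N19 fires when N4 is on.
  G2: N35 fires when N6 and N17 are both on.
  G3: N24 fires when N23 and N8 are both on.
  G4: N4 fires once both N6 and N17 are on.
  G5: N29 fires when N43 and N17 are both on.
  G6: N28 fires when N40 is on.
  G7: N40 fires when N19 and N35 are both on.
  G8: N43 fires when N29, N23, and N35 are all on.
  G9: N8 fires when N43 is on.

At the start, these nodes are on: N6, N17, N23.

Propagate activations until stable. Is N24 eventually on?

N24 would need N23 and N8 (G3), but N8 never turns on.

No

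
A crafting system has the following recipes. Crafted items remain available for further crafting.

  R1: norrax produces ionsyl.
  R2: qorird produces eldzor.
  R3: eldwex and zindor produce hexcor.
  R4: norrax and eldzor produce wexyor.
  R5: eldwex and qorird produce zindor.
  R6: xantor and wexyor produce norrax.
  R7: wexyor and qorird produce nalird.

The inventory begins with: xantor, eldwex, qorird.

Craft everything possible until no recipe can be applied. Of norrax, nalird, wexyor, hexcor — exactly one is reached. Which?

Using R5, eldwex and qorird make zindor.
eldwex and zindor → hexcor (R3).
norrax would need xantor and wexyor (R6), but wexyor is never obtained. nalird would need wexyor and qorird (R7), but wexyor is never obtained. wexyor would need norrax and eldzor (R4), but norrax is never obtained.

hexcor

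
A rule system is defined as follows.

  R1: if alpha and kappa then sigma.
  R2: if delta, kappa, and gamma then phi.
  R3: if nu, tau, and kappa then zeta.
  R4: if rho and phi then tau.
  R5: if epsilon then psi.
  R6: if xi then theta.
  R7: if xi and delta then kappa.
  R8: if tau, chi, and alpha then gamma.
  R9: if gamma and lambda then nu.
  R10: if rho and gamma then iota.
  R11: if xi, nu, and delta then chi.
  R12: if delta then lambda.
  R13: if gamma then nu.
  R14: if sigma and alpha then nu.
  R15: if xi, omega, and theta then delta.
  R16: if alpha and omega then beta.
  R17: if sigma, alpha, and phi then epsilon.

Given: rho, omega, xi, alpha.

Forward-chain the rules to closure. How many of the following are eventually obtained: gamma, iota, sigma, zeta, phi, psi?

From xi, R6 gives theta.
From xi, omega, and theta, R15 gives delta.
From xi and delta, R7 gives kappa.
From alpha and kappa, R1 gives sigma.
gamma would need tau, chi, and alpha (R8), but tau is never established.
iota would need rho and gamma (R10), but gamma is never established.
sigma: reached.
zeta would need nu, tau, and kappa (R3), but tau is never established.
phi would need delta, kappa, and gamma (R2), but gamma is never established.
psi would need epsilon (R5), but epsilon is never established.
Reached: sigma — 1 of the 6.

1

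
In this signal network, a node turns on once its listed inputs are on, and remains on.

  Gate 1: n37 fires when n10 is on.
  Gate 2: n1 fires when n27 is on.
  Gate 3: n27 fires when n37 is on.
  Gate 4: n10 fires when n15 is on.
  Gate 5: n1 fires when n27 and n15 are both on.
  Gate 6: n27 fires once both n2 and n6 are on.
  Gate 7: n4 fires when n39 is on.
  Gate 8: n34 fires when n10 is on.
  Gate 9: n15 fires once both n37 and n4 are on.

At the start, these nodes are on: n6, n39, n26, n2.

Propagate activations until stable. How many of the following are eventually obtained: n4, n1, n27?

3

n39 is on, so n4 fires (Gate 7).
Gate 6: n2 and n6 on → n27 on.
n27 is on, so n1 fires (Gate 2).
n4: reached.
n1: reached.
n27: reached.
All 3 are reached.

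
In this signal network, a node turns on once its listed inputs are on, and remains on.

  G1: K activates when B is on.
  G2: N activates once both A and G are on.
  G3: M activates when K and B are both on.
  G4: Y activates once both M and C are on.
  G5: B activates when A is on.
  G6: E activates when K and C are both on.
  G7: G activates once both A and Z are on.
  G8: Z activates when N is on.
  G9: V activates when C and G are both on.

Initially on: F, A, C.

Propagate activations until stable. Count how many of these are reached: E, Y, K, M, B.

5

G5: A on → B on.
G1: B on → K on.
K and B are on, so M activates (G3).
K and C are on, so E activates (G6).
M and C are on, so Y activates (G4).
E: reached.
Y: reached.
K: reached.
M: reached.
B: reached.
All 5 are reached.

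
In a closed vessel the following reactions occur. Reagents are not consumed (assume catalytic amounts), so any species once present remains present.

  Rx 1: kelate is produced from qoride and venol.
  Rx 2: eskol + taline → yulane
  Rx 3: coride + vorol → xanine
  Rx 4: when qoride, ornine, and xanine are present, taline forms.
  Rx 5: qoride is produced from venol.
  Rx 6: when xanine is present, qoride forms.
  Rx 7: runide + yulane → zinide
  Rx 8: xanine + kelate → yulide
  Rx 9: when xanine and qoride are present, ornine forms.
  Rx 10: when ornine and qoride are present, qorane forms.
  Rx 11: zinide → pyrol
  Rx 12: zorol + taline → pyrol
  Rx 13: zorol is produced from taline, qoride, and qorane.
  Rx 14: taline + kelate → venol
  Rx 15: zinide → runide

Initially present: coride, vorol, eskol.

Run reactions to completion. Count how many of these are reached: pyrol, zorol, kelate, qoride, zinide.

coride and vorol present → xanine forms (Rx 3).
xanine present → qoride forms (Rx 6).
xanine and qoride present → ornine forms (Rx 9).
qoride, ornine, and xanine present → taline forms (Rx 4).
ornine and qoride present → qorane forms (Rx 10).
taline, qoride, and qorane present → zorol forms (Rx 13).
zorol and taline present → pyrol forms (Rx 12).
pyrol: reached.
zorol: reached.
kelate would need qoride and venol (Rx 1), but venol never forms.
qoride: reached.
zinide would need runide and yulane (Rx 7), but runide never forms.
Reached: pyrol, zorol, and qoride — 3 of the 5.

3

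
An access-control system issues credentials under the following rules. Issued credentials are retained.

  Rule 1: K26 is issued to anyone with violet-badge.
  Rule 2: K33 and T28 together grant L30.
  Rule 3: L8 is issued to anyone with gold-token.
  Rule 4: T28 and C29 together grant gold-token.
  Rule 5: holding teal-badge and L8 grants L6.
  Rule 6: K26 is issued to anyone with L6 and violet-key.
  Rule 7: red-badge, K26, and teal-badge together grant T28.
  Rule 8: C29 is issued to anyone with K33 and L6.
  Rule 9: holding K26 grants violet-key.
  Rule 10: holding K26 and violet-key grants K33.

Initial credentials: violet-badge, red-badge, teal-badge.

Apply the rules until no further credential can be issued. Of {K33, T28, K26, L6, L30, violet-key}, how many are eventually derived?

5

Holding violet-badge grants K26 (Rule 1).
Holding K26 grants violet-key (Rule 9).
Holding red-badge, K26, and teal-badge grants T28 (Rule 7).
Holding K26 and violet-key grants K33 (Rule 10).
Holding K33 and T28 grants L30 (Rule 2).
K33: reached.
T28: reached.
K26: reached.
L6 would need teal-badge and L8 (Rule 5), but L8 is never granted.
L30: reached.
violet-key: reached.
Reached: K33, T28, K26, L30, and violet-key — 5 of the 6.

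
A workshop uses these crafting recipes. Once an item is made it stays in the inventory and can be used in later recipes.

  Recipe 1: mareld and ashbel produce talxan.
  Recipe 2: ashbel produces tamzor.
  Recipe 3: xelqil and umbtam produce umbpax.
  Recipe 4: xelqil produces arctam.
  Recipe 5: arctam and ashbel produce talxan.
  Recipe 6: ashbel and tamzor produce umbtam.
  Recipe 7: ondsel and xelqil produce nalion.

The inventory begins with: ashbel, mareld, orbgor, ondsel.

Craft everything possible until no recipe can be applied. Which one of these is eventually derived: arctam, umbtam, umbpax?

umbtam

ashbel → tamzor (Recipe 2).
ashbel and tamzor → umbtam (Recipe 6).
umbpax would need xelqil and umbtam (Recipe 3), but xelqil is never obtained. arctam would need xelqil (Recipe 4), but xelqil is never obtained.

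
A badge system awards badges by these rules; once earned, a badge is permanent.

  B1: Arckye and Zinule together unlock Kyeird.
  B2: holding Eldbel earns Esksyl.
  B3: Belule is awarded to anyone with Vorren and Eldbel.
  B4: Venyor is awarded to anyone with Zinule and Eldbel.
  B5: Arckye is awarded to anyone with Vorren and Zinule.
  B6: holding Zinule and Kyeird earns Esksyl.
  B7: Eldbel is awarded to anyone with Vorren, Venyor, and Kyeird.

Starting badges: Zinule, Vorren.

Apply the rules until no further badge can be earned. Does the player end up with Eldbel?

No

Eldbel would need Vorren, Venyor, and Kyeird (B7), but Venyor is never earned.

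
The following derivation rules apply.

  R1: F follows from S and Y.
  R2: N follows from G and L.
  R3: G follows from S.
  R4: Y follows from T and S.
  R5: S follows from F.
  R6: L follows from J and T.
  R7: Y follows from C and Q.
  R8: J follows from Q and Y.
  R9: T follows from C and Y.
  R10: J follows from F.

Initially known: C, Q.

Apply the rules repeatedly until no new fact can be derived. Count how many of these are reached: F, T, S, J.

C and Q hold, so Y follows (R7).
From C and Y, R9 gives T.
Q and Y hold, so J follows (R8).
F would need S and Y (R1), but S is never established.
T: reached.
S would need F (R5), but F is never established.
J: reached.
Reached: T and J — 2 of the 4.

2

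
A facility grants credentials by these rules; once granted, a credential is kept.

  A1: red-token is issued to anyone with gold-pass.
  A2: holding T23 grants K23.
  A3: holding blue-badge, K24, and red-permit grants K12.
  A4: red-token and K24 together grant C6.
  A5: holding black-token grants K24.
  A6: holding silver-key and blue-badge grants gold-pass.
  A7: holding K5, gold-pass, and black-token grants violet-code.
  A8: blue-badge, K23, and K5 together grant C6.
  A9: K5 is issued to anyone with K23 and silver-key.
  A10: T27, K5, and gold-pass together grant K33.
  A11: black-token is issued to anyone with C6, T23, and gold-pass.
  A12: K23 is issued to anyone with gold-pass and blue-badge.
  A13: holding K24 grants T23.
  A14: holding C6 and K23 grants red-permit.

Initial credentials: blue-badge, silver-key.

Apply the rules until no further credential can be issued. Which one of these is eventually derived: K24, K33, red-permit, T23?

red-permit

Holding silver-key and blue-badge grants gold-pass (A6).
Holding gold-pass and blue-badge grants K23 (A12).
Holding K23 and silver-key grants K5 (A9).
Holding blue-badge, K23, and K5 grants C6 (A8).
Holding C6 and K23 grants red-permit (A14).
K33 would need T27, K5, and gold-pass (A10), but T27 is never granted. K24 would need black-token (A5), but black-token is never granted. T23 would need K24 (A13), but K24 is never granted.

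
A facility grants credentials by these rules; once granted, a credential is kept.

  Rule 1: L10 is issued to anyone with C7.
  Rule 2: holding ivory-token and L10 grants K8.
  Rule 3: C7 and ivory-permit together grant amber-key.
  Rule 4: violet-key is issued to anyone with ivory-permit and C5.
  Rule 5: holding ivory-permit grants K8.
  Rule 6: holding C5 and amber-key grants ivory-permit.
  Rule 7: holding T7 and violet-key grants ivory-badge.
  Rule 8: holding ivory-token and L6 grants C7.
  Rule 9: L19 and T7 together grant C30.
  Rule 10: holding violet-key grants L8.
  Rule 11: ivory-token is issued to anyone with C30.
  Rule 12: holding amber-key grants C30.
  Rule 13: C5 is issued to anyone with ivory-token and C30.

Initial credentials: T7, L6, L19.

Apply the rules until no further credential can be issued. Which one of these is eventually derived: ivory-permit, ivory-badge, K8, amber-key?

K8

Holding L19 and T7 grants C30 (Rule 9).
Holding C30 grants ivory-token (Rule 11).
Holding ivory-token and L6 grants C7 (Rule 8).
Holding C7 grants L10 (Rule 1).
Holding ivory-token and L10 grants K8 (Rule 2).
ivory-permit would need C5 and amber-key (Rule 6), but amber-key is never granted. amber-key would need C7 and ivory-permit (Rule 3), but ivory-permit is never granted. ivory-badge would need T7 and violet-key (Rule 7), but violet-key is never granted.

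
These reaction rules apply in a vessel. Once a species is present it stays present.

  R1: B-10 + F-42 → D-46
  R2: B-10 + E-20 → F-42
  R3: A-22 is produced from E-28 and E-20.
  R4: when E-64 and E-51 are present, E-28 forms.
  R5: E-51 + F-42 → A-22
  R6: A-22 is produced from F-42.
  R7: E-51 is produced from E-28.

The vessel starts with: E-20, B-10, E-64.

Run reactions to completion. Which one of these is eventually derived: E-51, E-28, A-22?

A-22

B-10 and E-20 present → F-42 forms (R2).
F-42 present → A-22 forms (R6).
E-28 would need E-64 and E-51 (R4), but E-51 never forms. E-51 would need E-28 (R7), but E-28 never forms.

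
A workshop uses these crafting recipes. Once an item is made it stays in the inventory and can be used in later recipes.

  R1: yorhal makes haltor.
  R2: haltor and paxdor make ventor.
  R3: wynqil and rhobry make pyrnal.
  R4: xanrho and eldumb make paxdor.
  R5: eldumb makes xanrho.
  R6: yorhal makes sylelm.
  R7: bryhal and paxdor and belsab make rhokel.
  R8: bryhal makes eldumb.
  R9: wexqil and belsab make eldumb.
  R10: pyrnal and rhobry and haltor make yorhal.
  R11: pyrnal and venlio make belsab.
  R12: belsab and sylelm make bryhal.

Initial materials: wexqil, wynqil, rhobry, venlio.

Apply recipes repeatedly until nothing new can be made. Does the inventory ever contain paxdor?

Yes

Using R3, wynqil and rhobry make pyrnal.
Using R11, pyrnal and venlio make belsab.
Using R9, wexqil and belsab make eldumb.
Using R5, eldumb makes xanrho.
Using R4, xanrho and eldumb make paxdor.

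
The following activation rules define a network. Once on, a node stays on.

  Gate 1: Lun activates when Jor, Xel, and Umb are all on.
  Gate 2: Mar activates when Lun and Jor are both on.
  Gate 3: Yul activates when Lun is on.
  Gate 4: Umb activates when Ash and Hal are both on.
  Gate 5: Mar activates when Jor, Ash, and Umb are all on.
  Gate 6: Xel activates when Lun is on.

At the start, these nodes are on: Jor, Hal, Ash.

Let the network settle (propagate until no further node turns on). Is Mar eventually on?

Gate 4: Ash and Hal on → Umb on.
Gate 5: Jor, Ash, and Umb on → Mar on.

Yes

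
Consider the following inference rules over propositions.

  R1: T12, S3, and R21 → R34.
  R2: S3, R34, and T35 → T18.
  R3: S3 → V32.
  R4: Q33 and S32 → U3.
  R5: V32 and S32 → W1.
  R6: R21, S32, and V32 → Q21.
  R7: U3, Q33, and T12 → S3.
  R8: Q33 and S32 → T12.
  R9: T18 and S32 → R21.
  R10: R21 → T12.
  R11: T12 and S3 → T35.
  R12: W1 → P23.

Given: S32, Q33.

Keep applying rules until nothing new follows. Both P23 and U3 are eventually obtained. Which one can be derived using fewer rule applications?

U3

U3: From Q33 and S32, R4 gives U3. [1 rule application]
P23: Q33 and S32 hold, so U3 follows (R4). From Q33 and S32, R8 gives T12. U3, Q33, and T12 hold, so S3 follows (R7). From S3, R3 gives V32. From V32 and S32, R5 gives W1. From W1, R12 gives P23. [6 rule applications]
U3 needs fewer.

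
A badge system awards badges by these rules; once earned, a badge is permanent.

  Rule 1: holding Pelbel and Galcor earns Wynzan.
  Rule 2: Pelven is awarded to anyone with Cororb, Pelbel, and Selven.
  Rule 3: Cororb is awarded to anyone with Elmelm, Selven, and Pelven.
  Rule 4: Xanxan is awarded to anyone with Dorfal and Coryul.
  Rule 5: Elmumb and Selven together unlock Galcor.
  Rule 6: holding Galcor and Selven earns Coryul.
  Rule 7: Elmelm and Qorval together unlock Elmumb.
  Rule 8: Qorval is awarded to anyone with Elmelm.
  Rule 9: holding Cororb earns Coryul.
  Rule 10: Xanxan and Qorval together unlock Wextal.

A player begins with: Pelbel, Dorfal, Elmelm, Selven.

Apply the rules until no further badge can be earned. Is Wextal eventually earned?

Yes

With Elmelm, Qorval is earned (Rule 8).
With Elmelm and Qorval, Elmumb is earned (Rule 7).
With Elmumb and Selven, Galcor is earned (Rule 5).
With Galcor and Selven, Coryul is earned (Rule 6).
With Dorfal and Coryul, Xanxan is earned (Rule 4).
With Xanxan and Qorval, Wextal is earned (Rule 10).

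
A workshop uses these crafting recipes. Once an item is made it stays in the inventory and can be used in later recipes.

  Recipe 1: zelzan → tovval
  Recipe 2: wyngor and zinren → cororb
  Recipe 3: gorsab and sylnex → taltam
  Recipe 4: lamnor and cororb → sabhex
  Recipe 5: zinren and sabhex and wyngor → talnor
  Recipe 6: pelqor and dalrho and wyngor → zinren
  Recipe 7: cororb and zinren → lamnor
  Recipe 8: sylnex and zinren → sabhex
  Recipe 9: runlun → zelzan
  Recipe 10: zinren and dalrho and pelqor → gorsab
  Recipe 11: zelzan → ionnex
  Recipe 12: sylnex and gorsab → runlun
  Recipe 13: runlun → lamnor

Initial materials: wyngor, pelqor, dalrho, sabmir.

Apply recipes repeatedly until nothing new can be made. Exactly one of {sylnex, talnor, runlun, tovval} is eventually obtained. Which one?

talnor

pelqor and dalrho and wyngor → zinren (Recipe 6).
wyngor and zinren → cororb (Recipe 2).
cororb and zinren → lamnor (Recipe 7).
Using Recipe 4, lamnor and cororb make sabhex.
Using Recipe 5, zinren, sabhex, and wyngor make talnor.
runlun would need sylnex and gorsab (Recipe 12), but sylnex is never obtained. tovval would need zelzan (Recipe 1), but zelzan is never obtained. No rule produces sylnex, and it is not given.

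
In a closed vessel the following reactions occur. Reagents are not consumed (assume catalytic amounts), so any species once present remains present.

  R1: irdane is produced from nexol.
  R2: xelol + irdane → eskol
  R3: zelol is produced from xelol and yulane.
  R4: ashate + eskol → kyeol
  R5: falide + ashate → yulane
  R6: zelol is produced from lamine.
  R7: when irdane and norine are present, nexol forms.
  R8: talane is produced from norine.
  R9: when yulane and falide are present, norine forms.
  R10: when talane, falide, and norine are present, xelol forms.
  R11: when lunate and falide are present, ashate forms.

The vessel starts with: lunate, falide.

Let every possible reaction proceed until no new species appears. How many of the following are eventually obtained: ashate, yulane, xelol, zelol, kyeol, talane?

5

lunate and falide present → ashate forms (R11).
falide and ashate present → yulane forms (R5).
yulane and falide present → norine forms (R9).
norine present → talane forms (R8).
talane, falide, and norine present → xelol forms (R10).
xelol and yulane present → zelol forms (R3).
ashate: reached.
yulane: reached.
xelol: reached.
zelol: reached.
kyeol would need ashate and eskol (R4), but eskol never forms.
talane: reached.
Reached: ashate, yulane, xelol, zelol, and talane — 5 of the 6.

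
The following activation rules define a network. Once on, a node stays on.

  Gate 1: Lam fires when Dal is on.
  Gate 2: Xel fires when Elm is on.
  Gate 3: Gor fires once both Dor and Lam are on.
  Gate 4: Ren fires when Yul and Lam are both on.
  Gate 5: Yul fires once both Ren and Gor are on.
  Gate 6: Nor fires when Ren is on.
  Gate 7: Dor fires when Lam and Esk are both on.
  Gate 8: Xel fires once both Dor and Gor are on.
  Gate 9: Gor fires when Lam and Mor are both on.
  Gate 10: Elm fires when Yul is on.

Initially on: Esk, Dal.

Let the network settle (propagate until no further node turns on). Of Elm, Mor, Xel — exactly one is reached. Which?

Xel

Dal is on, so Lam fires (Gate 1).
Lam and Esk are on, so Dor fires (Gate 7).
Dor and Lam are on, so Gor fires (Gate 3).
Gate 8: Dor and Gor on → Xel on.
Elm would need Yul (Gate 10), but Yul never turns on. No rule produces Mor, and it is not given.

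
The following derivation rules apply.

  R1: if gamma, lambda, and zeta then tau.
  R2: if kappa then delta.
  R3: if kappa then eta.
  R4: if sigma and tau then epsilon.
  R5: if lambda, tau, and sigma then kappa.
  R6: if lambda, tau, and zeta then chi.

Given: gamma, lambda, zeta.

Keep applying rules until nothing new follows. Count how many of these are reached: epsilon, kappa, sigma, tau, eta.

1

gamma, lambda, and zeta hold, so tau follows (R1).
epsilon would need sigma and tau (R4), but sigma is never established.
kappa would need lambda, tau, and sigma (R5), but sigma is never established.
No rule produces sigma, and it is not given.
tau: reached.
eta would need kappa (R3), but kappa is never established.
Reached: tau — 1 of the 5.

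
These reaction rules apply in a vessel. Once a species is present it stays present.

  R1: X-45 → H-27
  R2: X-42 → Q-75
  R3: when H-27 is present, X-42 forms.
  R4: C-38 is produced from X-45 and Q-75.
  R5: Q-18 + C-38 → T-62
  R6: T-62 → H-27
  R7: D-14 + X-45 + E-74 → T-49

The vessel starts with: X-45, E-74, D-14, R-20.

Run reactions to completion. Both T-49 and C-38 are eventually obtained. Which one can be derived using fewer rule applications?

T-49: D-14, X-45, and E-74 present → T-49 forms (R7). [1 rule application]
C-38: X-45 present → H-27 forms (R1). H-27 present → X-42 forms (R3). X-42 present → Q-75 forms (R2). X-45 and Q-75 present → C-38 forms (R4). [4 rule applications]
T-49 needs fewer.

T-49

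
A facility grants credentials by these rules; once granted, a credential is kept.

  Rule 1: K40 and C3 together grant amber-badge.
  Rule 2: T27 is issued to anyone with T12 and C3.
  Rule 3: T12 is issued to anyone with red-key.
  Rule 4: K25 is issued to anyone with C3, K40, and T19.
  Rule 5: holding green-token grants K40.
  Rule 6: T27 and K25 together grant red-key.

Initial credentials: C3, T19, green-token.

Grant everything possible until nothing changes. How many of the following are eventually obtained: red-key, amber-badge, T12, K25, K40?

Holding green-token grants K40 (Rule 5).
Holding C3, K40, and T19 grants K25 (Rule 4).
Holding K40 and C3 grants amber-badge (Rule 1).
red-key would need T27 and K25 (Rule 6), but T27 is never granted.
amber-badge: reached.
T12 would need red-key (Rule 3), but red-key is never granted.
K25: reached.
K40: reached.
Reached: amber-badge, K25, and K40 — 3 of the 5.

3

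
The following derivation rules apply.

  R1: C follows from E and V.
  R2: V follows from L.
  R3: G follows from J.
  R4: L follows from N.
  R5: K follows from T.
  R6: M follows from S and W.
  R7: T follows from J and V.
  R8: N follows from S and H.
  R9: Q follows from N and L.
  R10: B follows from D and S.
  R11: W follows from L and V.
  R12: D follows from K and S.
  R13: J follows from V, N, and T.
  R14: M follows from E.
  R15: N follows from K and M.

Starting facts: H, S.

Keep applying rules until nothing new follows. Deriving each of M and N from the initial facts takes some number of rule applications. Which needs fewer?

N

N: From S and H, R8 gives N. [1 rule application]
M: S and H hold, so N follows (R8). From N, R4 gives L. L holds, so V follows (R2). From L and V, R11 gives W. S and W hold, so M follows (R6). [5 rule applications]
N needs fewer.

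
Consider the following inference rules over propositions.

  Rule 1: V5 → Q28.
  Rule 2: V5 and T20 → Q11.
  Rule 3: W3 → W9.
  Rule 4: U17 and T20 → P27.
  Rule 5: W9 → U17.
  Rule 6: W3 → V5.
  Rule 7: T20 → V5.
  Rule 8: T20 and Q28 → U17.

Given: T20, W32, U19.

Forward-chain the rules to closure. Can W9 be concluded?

No

W9 would need W3 (Rule 3), but W3 is never established.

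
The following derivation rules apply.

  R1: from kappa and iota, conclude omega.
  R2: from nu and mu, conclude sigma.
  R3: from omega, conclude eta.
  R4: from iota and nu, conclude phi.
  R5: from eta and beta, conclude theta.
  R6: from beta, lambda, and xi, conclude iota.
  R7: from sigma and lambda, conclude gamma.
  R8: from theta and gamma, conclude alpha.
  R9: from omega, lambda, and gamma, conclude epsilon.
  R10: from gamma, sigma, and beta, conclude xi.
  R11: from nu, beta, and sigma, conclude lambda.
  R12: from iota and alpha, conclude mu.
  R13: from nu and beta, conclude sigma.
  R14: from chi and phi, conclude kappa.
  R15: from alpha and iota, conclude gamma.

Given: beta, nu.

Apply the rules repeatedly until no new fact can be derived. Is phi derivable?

Yes

From nu and beta, R13 gives sigma.
nu, beta, and sigma hold, so lambda follows (R11).
sigma and lambda hold, so gamma follows (R7).
From gamma, sigma, and beta, R10 gives xi.
beta, lambda, and xi hold, so iota follows (R6).
iota and nu hold, so phi follows (R4).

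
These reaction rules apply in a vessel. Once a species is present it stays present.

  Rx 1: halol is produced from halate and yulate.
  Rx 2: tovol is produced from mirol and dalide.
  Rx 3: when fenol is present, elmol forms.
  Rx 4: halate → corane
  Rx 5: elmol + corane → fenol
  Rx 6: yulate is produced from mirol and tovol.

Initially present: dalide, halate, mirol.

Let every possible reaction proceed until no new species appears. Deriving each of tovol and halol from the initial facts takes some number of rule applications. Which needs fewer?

tovol

tovol: mirol and dalide present → tovol forms (Rx 2). [1 rule application]
halol: mirol and dalide present → tovol forms (Rx 2). mirol and tovol present → yulate forms (Rx 6). halate and yulate present → halol forms (Rx 1). [3 rule applications]
tovol needs fewer.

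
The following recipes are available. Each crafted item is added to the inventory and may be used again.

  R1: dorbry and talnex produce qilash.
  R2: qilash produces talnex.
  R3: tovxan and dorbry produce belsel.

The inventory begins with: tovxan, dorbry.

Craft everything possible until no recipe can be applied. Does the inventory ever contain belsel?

Using R3, tovxan and dorbry make belsel.

Yes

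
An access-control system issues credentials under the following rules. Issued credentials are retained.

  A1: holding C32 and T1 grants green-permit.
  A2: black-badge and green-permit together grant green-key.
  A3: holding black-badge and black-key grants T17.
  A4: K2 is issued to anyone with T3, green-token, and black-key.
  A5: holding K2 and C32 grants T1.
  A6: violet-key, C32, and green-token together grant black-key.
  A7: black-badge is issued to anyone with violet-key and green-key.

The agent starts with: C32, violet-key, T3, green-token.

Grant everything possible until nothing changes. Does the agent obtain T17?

T17 would need black-badge and black-key (A3), but black-badge is never granted.

No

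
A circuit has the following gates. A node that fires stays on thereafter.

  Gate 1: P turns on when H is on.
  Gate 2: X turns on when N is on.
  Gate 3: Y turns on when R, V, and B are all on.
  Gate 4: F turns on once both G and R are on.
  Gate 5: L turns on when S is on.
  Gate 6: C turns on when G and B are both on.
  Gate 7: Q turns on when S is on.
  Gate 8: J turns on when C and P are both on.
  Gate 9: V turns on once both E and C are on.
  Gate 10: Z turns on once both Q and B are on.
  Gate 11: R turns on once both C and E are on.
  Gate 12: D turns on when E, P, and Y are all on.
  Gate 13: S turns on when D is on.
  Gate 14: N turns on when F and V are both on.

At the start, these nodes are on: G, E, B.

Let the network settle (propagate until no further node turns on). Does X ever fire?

G and B are on, so C turns on (Gate 6).
E and C are on, so V turns on (Gate 9).
C and E are on, so R turns on (Gate 11).
Gate 4: G and R on → F on.
F and V are on, so N turns on (Gate 14).
N is on, so X turns on (Gate 2).

Yes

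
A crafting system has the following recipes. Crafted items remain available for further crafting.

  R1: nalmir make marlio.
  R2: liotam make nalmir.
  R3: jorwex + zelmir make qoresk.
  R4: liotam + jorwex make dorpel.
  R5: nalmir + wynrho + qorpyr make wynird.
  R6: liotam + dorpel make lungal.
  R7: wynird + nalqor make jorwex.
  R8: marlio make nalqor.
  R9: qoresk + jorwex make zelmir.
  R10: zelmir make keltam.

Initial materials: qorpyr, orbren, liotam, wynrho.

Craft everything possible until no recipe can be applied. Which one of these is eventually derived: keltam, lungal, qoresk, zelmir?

liotam → nalmir (R2).
nalmir → marlio (R1).
Using R5, nalmir, wynrho, and qorpyr make wynird.
Using R8, marlio makes nalqor.
Using R7, wynird and nalqor make jorwex.
Using R4, liotam and jorwex make dorpel.
liotam + dorpel → lungal (R6).
zelmir would need qoresk and jorwex (R9), but qoresk is never obtained. qoresk would need jorwex and zelmir (R3), but zelmir is never obtained. keltam would need zelmir (R10), but zelmir is never obtained.

lungal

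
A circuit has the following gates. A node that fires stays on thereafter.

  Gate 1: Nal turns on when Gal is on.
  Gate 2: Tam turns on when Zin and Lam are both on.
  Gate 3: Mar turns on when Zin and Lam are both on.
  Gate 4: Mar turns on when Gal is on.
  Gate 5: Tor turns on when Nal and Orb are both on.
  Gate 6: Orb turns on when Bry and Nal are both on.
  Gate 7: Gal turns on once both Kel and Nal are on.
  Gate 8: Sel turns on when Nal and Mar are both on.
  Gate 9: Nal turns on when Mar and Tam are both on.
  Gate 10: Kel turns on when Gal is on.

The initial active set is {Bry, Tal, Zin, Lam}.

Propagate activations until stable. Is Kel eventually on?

No

Kel would need Gal (Gate 10), but Gal never turns on.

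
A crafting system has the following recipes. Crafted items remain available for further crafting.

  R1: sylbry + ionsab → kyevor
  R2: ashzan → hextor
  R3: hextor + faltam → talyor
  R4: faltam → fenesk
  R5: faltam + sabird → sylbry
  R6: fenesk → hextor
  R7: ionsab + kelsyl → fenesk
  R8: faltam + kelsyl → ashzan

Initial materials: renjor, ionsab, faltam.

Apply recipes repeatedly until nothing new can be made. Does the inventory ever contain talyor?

Yes

faltam → fenesk (R4).
Using R6, fenesk makes hextor.
hextor + faltam → talyor (R3).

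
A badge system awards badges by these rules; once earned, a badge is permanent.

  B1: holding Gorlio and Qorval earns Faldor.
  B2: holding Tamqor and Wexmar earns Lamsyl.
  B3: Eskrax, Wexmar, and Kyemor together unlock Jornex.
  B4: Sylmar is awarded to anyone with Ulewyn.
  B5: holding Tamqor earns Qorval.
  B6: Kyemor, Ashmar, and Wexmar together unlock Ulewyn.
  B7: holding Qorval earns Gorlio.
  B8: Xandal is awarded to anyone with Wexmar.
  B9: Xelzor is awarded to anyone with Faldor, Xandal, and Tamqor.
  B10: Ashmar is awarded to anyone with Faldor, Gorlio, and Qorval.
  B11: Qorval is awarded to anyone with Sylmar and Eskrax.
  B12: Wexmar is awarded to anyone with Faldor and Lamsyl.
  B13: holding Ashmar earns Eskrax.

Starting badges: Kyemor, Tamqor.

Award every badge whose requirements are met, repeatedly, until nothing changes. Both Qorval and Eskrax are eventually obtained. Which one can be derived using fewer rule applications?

Qorval

Qorval: With Tamqor, Qorval is earned (B5). [1 rule application]
Eskrax: With Tamqor, Qorval is earned (B5). With Qorval, Gorlio is earned (B7). With Gorlio and Qorval, Faldor is earned (B1). With Faldor, Gorlio, and Qorval, Ashmar is earned (B10). With Ashmar, Eskrax is earned (B13). [5 rule applications]
Qorval needs fewer.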